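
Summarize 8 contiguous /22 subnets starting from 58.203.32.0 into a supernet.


Original prefix: /22
Number of subnets: 8 = 2^3
New prefix = 22 - 3 = 19
Supernet: 58.203.32.0/19


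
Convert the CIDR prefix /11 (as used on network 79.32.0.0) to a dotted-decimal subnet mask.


/11 means 11 network bits, 21 host bits
Binary: 11111111111000000000000000000000
Mask: 255.224.0.0


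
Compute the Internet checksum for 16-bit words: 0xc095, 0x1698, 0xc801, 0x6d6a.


Sum all words (with carry folding):
+ 0xc095 = 0xc095
+ 0x1698 = 0xd72d
+ 0xc801 = 0x9f2f
+ 0x6d6a = 0x0c9a
One's complement: ~0x0c9a
Checksum = 0xf365


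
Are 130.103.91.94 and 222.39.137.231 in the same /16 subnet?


Mask: 255.255.0.0
130.103.91.94 AND mask = 130.103.0.0
222.39.137.231 AND mask = 222.39.0.0
No, different subnets (130.103.0.0 vs 222.39.0.0)


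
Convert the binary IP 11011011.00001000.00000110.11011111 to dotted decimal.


11011011 = 219
00001000 = 8
00000110 = 6
11011111 = 223
IP: 219.8.6.223


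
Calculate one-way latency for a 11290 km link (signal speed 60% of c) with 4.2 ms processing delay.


Speed = 0.6 * 3e5 km/s = 180000 km/s
Propagation delay = 11290 / 180000 = 0.0627 s = 62.7222 ms
Processing delay = 4.2 ms
Total one-way latency = 66.9222 ms


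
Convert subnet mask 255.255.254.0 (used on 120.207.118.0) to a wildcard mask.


Subnet mask: 255.255.254.0
Wildcard = 255.255.255.255 - subnet mask
255 - 255 = 0
255 - 255 = 0
255 - 254 = 1
255 - 0 = 255
Wildcard: 0.0.1.255


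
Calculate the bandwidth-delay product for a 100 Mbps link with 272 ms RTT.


BDP = bandwidth * RTT
= 100 Mbps * 272 ms
= 100 * 1e6 * 272 / 1000 bits
= 27200000 bits
= 3400000 bytes
= 3320.3125 KB
BDP = 27200000 bits (3400000 bytes)


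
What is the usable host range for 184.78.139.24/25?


Network: 184.78.139.0
Broadcast: 184.78.139.127
First usable = network + 1
Last usable = broadcast - 1
Range: 184.78.139.1 to 184.78.139.126


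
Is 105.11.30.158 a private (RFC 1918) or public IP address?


RFC 1918 private ranges:
  10.0.0.0/8 (10.0.0.0 - 10.255.255.255)
  172.16.0.0/12 (172.16.0.0 - 172.31.255.255)
  192.168.0.0/16 (192.168.0.0 - 192.168.255.255)
Public (not in any RFC 1918 range)


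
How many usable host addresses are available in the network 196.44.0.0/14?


Host bits = 32 - 14 = 18
Total addresses = 2^18 = 262144
Usable = total - 2 (network and broadcast)
Usable hosts: 262142


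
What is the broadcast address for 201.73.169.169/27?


Network: 201.73.169.160/27
Host bits = 5
Set all host bits to 1:
Broadcast: 201.73.169.191


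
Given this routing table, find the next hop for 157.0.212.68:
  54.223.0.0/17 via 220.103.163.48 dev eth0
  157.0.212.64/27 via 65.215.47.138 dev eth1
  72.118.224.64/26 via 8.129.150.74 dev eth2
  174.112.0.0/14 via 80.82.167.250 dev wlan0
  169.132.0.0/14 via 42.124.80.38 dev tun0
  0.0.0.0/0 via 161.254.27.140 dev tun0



Longest prefix match for 157.0.212.68:
  /17 54.223.0.0: no
  /27 157.0.212.64: MATCH
  /26 72.118.224.64: no
  /14 174.112.0.0: no
  /14 169.132.0.0: no
  /0 0.0.0.0: MATCH
Selected: next-hop 65.215.47.138 via eth1 (matched /27)


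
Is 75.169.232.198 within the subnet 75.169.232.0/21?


Subnet network: 75.169.232.0
Test IP AND mask: 75.169.232.0
Yes, 75.169.232.198 is in 75.169.232.0/21


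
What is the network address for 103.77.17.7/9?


IP:   01100111.01001101.00010001.00000111
Mask: 11111111.10000000.00000000.00000000
AND operation:
Net:  01100111.00000000.00000000.00000000
Network: 103.0.0.0/9


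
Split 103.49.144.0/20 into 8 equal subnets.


New prefix = 20 + 3 = 23
Each subnet has 512 addresses
  103.49.144.0/23
  103.49.146.0/23
  103.49.148.0/23
  103.49.150.0/23
  103.49.152.0/23
  103.49.154.0/23
  103.49.156.0/23
  103.49.158.0/23
Subnets: 103.49.144.0/23, 103.49.146.0/23, 103.49.148.0/23, 103.49.150.0/23, 103.49.152.0/23, 103.49.154.0/23, 103.49.156.0/23, 103.49.158.0/23


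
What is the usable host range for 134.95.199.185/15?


Network: 134.94.0.0
Broadcast: 134.95.255.255
First usable = network + 1
Last usable = broadcast - 1
Range: 134.94.0.1 to 134.95.255.254


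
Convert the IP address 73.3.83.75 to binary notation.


73 = 01001001
3 = 00000011
83 = 01010011
75 = 01001011
Binary: 01001001.00000011.01010011.01001011


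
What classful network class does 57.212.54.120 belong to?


First octet: 57
Binary: 00111001
0xxxxxxx -> Class A (1-126)
Class A, default mask 255.0.0.0 (/8)


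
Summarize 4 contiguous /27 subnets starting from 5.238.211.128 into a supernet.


Original prefix: /27
Number of subnets: 4 = 2^2
New prefix = 27 - 2 = 25
Supernet: 5.238.211.128/25


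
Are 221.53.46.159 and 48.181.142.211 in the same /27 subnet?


Mask: 255.255.255.224
221.53.46.159 AND mask = 221.53.46.128
48.181.142.211 AND mask = 48.181.142.192
No, different subnets (221.53.46.128 vs 48.181.142.192)


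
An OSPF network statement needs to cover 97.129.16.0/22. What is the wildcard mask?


Subnet mask: 255.255.252.0
Wildcard = 255.255.255.255 - subnet mask
255 - 255 = 0
255 - 255 = 0
255 - 252 = 3
255 - 0 = 255
Wildcard: 0.0.3.255


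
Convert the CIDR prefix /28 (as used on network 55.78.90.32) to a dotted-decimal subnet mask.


/28 means 28 network bits, 4 host bits
Binary: 11111111111111111111111111110000
Mask: 255.255.255.240


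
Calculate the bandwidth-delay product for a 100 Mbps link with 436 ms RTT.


BDP = bandwidth * RTT
= 100 Mbps * 436 ms
= 100 * 1e6 * 436 / 1000 bits
= 43600000 bits
= 5450000 bytes
= 5322.2656 KB
BDP = 43600000 bits (5450000 bytes)


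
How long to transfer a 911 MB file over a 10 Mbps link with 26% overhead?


Effective throughput = 10 * (1 - 26/100) = 7.4 Mbps
File size in Mb = 911 * 8 = 7288 Mb
Time = 7288 / 7.4
Time = 984.8649 seconds


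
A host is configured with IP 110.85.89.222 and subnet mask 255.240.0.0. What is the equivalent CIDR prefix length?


Binary: 11111111.11110000.00000000.00000000
Count leading 1s
Prefix: /12


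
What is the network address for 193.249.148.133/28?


IP:   11000001.11111001.10010100.10000101
Mask: 11111111.11111111.11111111.11110000
AND operation:
Net:  11000001.11111001.10010100.10000000
Network: 193.249.148.128/28


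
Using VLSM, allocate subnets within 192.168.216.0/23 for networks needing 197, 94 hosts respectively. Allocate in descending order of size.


197 hosts -> /24 (254 usable): 192.168.216.0/24
94 hosts -> /25 (126 usable): 192.168.217.0/25
Allocation: 192.168.216.0/24 (197 hosts, 254 usable); 192.168.217.0/25 (94 hosts, 126 usable)


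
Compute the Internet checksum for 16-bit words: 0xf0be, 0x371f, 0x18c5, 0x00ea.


Sum all words (with carry folding):
+ 0xf0be = 0xf0be
+ 0x371f = 0x27de
+ 0x18c5 = 0x40a3
+ 0x00ea = 0x418d
One's complement: ~0x418d
Checksum = 0xbe72


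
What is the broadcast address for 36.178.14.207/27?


Network: 36.178.14.192/27
Host bits = 5
Set all host bits to 1:
Broadcast: 36.178.14.223


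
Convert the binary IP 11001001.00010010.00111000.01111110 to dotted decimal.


11001001 = 201
00010010 = 18
00111000 = 56
01111110 = 126
IP: 201.18.56.126


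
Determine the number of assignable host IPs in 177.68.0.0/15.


Host bits = 32 - 15 = 17
Total addresses = 2^17 = 131072
Usable = total - 2 (network and broadcast)
Usable hosts: 131070


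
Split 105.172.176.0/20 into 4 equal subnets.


New prefix = 20 + 2 = 22
Each subnet has 1024 addresses
  105.172.176.0/22
  105.172.180.0/22
  105.172.184.0/22
  105.172.188.0/22
Subnets: 105.172.176.0/22, 105.172.180.0/22, 105.172.184.0/22, 105.172.188.0/22


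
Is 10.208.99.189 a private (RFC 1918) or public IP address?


RFC 1918 private ranges:
  10.0.0.0/8 (10.0.0.0 - 10.255.255.255)
  172.16.0.0/12 (172.16.0.0 - 172.31.255.255)
  192.168.0.0/16 (192.168.0.0 - 192.168.255.255)
Private (in 10.0.0.0/8)


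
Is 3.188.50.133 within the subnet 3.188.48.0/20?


Subnet network: 3.188.48.0
Test IP AND mask: 3.188.48.0
Yes, 3.188.50.133 is in 3.188.48.0/20


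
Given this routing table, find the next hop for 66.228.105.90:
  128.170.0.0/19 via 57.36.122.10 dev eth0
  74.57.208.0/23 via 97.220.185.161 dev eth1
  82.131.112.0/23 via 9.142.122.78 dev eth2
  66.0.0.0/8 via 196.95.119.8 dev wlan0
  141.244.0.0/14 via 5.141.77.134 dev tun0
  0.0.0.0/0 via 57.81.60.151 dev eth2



Longest prefix match for 66.228.105.90:
  /19 128.170.0.0: no
  /23 74.57.208.0: no
  /23 82.131.112.0: no
  /8 66.0.0.0: MATCH
  /14 141.244.0.0: no
  /0 0.0.0.0: MATCH
Selected: next-hop 196.95.119.8 via wlan0 (matched /8)


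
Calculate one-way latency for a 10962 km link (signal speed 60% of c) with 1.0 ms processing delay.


Speed = 0.6 * 3e5 km/s = 180000 km/s
Propagation delay = 10962 / 180000 = 0.0609 s = 60.9 ms
Processing delay = 1.0 ms
Total one-way latency = 61.9 ms


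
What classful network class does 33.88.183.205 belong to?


First octet: 33
Binary: 00100001
0xxxxxxx -> Class A (1-126)
Class A, default mask 255.0.0.0 (/8)


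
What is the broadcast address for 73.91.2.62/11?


Network: 73.64.0.0/11
Host bits = 21
Set all host bits to 1:
Broadcast: 73.95.255.255


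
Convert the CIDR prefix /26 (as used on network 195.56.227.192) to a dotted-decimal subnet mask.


/26 means 26 network bits, 6 host bits
Binary: 11111111111111111111111111000000
Mask: 255.255.255.192


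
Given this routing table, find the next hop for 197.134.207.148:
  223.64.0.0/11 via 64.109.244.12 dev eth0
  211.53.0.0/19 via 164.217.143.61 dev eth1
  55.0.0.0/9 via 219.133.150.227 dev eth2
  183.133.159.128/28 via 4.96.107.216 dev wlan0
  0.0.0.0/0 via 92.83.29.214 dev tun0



Longest prefix match for 197.134.207.148:
  /11 223.64.0.0: no
  /19 211.53.0.0: no
  /9 55.0.0.0: no
  /28 183.133.159.128: no
  /0 0.0.0.0: MATCH
Selected: next-hop 92.83.29.214 via tun0 (matched /0)


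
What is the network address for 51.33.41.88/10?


IP:   00110011.00100001.00101001.01011000
Mask: 11111111.11000000.00000000.00000000
AND operation:
Net:  00110011.00000000.00000000.00000000
Network: 51.0.0.0/10


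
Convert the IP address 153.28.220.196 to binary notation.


153 = 10011001
28 = 00011100
220 = 11011100
196 = 11000100
Binary: 10011001.00011100.11011100.11000100


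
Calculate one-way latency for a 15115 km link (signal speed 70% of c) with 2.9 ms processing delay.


Speed = 0.7 * 3e5 km/s = 210000 km/s
Propagation delay = 15115 / 210000 = 0.072 s = 71.9762 ms
Processing delay = 2.9 ms
Total one-way latency = 74.8762 ms


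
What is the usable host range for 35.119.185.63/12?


Network: 35.112.0.0
Broadcast: 35.127.255.255
First usable = network + 1
Last usable = broadcast - 1
Range: 35.112.0.1 to 35.127.255.254


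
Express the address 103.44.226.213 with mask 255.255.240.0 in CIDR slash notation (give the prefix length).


Binary: 11111111.11111111.11110000.00000000
Count leading 1s
Prefix: /20


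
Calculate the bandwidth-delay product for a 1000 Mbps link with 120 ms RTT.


BDP = bandwidth * RTT
= 1000 Mbps * 120 ms
= 1000 * 1e6 * 120 / 1000 bits
= 120000000 bits
= 15000000 bytes
= 14648.4375 KB
BDP = 120000000 bits (15000000 bytes)


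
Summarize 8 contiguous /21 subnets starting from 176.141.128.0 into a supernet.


Original prefix: /21
Number of subnets: 8 = 2^3
New prefix = 21 - 3 = 18
Supernet: 176.141.128.0/18


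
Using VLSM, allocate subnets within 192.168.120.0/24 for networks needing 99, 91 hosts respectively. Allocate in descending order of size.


99 hosts -> /25 (126 usable): 192.168.120.0/25
91 hosts -> /25 (126 usable): 192.168.120.128/25
Allocation: 192.168.120.0/25 (99 hosts, 126 usable); 192.168.120.128/25 (91 hosts, 126 usable)


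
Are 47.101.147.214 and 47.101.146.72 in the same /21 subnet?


Mask: 255.255.248.0
47.101.147.214 AND mask = 47.101.144.0
47.101.146.72 AND mask = 47.101.144.0
Yes, same subnet (47.101.144.0)


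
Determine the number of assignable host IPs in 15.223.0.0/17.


Host bits = 32 - 17 = 15
Total addresses = 2^15 = 32768
Usable = total - 2 (network and broadcast)
Usable hosts: 32766


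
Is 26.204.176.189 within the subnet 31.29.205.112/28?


Subnet network: 31.29.205.112
Test IP AND mask: 26.204.176.176
No, 26.204.176.189 is not in 31.29.205.112/28


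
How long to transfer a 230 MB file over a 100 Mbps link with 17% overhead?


Effective throughput = 100 * (1 - 17/100) = 83 Mbps
File size in Mb = 230 * 8 = 1840 Mb
Time = 1840 / 83
Time = 22.1687 seconds


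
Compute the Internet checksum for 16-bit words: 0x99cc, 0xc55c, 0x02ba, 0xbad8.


Sum all words (with carry folding):
+ 0x99cc = 0x99cc
+ 0xc55c = 0x5f29
+ 0x02ba = 0x61e3
+ 0xbad8 = 0x1cbc
One's complement: ~0x1cbc
Checksum = 0xe343


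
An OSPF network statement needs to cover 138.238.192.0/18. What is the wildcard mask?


Subnet mask: 255.255.192.0
Wildcard = 255.255.255.255 - subnet mask
255 - 255 = 0
255 - 255 = 0
255 - 192 = 63
255 - 0 = 255
Wildcard: 0.0.63.255


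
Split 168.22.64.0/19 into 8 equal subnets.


New prefix = 19 + 3 = 22
Each subnet has 1024 addresses
  168.22.64.0/22
  168.22.68.0/22
  168.22.72.0/22
  168.22.76.0/22
  168.22.80.0/22
  168.22.84.0/22
  168.22.88.0/22
  168.22.92.0/22
Subnets: 168.22.64.0/22, 168.22.68.0/22, 168.22.72.0/22, 168.22.76.0/22, 168.22.80.0/22, 168.22.84.0/22, 168.22.88.0/22, 168.22.92.0/22


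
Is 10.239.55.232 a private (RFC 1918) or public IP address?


RFC 1918 private ranges:
  10.0.0.0/8 (10.0.0.0 - 10.255.255.255)
  172.16.0.0/12 (172.16.0.0 - 172.31.255.255)
  192.168.0.0/16 (192.168.0.0 - 192.168.255.255)
Private (in 10.0.0.0/8)


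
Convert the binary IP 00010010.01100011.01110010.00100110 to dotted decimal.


00010010 = 18
01100011 = 99
01110010 = 114
00100110 = 38
IP: 18.99.114.38


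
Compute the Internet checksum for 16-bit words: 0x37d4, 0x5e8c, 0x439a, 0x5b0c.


Sum all words (with carry folding):
+ 0x37d4 = 0x37d4
+ 0x5e8c = 0x9660
+ 0x439a = 0xd9fa
+ 0x5b0c = 0x3507
One's complement: ~0x3507
Checksum = 0xcaf8


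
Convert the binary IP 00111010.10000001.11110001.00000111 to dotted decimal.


00111010 = 58
10000001 = 129
11110001 = 241
00000111 = 7
IP: 58.129.241.7


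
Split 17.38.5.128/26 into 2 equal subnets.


New prefix = 26 + 1 = 27
Each subnet has 32 addresses
  17.38.5.128/27
  17.38.5.160/27
Subnets: 17.38.5.128/27, 17.38.5.160/27


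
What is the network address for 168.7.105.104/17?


IP:   10101000.00000111.01101001.01101000
Mask: 11111111.11111111.10000000.00000000
AND operation:
Net:  10101000.00000111.00000000.00000000
Network: 168.7.0.0/17


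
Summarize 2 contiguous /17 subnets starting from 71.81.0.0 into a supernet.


Original prefix: /17
Number of subnets: 2 = 2^1
New prefix = 17 - 1 = 16
Supernet: 71.81.0.0/16


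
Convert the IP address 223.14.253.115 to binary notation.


223 = 11011111
14 = 00001110
253 = 11111101
115 = 01110011
Binary: 11011111.00001110.11111101.01110011


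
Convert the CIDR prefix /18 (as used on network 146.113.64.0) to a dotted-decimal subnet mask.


/18 means 18 network bits, 14 host bits
Binary: 11111111111111111100000000000000
Mask: 255.255.192.0


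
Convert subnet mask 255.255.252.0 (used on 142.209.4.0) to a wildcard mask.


Subnet mask: 255.255.252.0
Wildcard = 255.255.255.255 - subnet mask
255 - 255 = 0
255 - 255 = 0
255 - 252 = 3
255 - 0 = 255
Wildcard: 0.0.3.255


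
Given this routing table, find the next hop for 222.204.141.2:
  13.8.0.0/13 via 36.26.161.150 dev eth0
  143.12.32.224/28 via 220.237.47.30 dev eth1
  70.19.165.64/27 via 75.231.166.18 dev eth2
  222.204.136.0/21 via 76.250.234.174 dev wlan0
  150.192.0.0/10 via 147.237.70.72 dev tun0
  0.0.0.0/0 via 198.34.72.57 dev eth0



Longest prefix match for 222.204.141.2:
  /13 13.8.0.0: no
  /28 143.12.32.224: no
  /27 70.19.165.64: no
  /21 222.204.136.0: MATCH
  /10 150.192.0.0: no
  /0 0.0.0.0: MATCH
Selected: next-hop 76.250.234.174 via wlan0 (matched /21)


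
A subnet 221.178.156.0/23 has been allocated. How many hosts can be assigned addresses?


Host bits = 32 - 23 = 9
Total addresses = 2^9 = 512
Usable = total - 2 (network and broadcast)
Usable hosts: 510


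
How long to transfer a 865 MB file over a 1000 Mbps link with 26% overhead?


Effective throughput = 1000 * (1 - 26/100) = 740 Mbps
File size in Mb = 865 * 8 = 6920 Mb
Time = 6920 / 740
Time = 9.3514 seconds


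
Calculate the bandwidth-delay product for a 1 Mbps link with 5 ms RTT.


BDP = bandwidth * RTT
= 1 Mbps * 5 ms
= 1 * 1e6 * 5 / 1000 bits
= 5000 bits
= 625 bytes
BDP = 5000 bits (625 bytes)


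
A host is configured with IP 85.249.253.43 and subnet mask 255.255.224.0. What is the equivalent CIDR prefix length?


Binary: 11111111.11111111.11100000.00000000
Count leading 1s
Prefix: /19


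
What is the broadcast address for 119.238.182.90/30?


Network: 119.238.182.88/30
Host bits = 2
Set all host bits to 1:
Broadcast: 119.238.182.91


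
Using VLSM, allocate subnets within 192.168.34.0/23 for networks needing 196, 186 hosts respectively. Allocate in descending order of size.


196 hosts -> /24 (254 usable): 192.168.34.0/24
186 hosts -> /24 (254 usable): 192.168.35.0/24
Allocation: 192.168.34.0/24 (196 hosts, 254 usable); 192.168.35.0/24 (186 hosts, 254 usable)


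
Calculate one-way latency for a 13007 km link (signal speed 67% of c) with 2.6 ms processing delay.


Speed = 0.67 * 3e5 km/s = 201000 km/s
Propagation delay = 13007 / 201000 = 0.0647 s = 64.7114 ms
Processing delay = 2.6 ms
Total one-way latency = 67.3114 ms


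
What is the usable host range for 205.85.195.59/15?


Network: 205.84.0.0
Broadcast: 205.85.255.255
First usable = network + 1
Last usable = broadcast - 1
Range: 205.84.0.1 to 205.85.255.254


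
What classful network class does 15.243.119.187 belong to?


First octet: 15
Binary: 00001111
0xxxxxxx -> Class A (1-126)
Class A, default mask 255.0.0.0 (/8)


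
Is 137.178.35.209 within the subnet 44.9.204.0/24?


Subnet network: 44.9.204.0
Test IP AND mask: 137.178.35.0
No, 137.178.35.209 is not in 44.9.204.0/24


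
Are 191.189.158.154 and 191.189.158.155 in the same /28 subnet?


Mask: 255.255.255.240
191.189.158.154 AND mask = 191.189.158.144
191.189.158.155 AND mask = 191.189.158.144
Yes, same subnet (191.189.158.144)


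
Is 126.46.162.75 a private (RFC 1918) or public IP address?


RFC 1918 private ranges:
  10.0.0.0/8 (10.0.0.0 - 10.255.255.255)
  172.16.0.0/12 (172.16.0.0 - 172.31.255.255)
  192.168.0.0/16 (192.168.0.0 - 192.168.255.255)
Public (not in any RFC 1918 range)


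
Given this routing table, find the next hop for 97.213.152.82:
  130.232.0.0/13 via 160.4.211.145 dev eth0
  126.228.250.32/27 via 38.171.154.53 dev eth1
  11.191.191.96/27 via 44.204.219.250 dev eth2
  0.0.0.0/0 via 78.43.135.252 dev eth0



Longest prefix match for 97.213.152.82:
  /13 130.232.0.0: no
  /27 126.228.250.32: no
  /27 11.191.191.96: no
  /0 0.0.0.0: MATCH
Selected: next-hop 78.43.135.252 via eth0 (matched /0)


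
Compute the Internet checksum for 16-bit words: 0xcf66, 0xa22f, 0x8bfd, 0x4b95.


Sum all words (with carry folding):
+ 0xcf66 = 0xcf66
+ 0xa22f = 0x7196
+ 0x8bfd = 0xfd93
+ 0x4b95 = 0x4929
One's complement: ~0x4929
Checksum = 0xb6d6


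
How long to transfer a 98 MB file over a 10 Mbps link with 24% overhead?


Effective throughput = 10 * (1 - 24/100) = 7.6 Mbps
File size in Mb = 98 * 8 = 784 Mb
Time = 784 / 7.6
Time = 103.1579 seconds


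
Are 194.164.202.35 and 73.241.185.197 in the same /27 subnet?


Mask: 255.255.255.224
194.164.202.35 AND mask = 194.164.202.32
73.241.185.197 AND mask = 73.241.185.192
No, different subnets (194.164.202.32 vs 73.241.185.192)


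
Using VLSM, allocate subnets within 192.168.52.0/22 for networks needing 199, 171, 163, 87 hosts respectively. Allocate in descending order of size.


199 hosts -> /24 (254 usable): 192.168.52.0/24
171 hosts -> /24 (254 usable): 192.168.53.0/24
163 hosts -> /24 (254 usable): 192.168.54.0/24
87 hosts -> /25 (126 usable): 192.168.55.0/25
Allocation: 192.168.52.0/24 (199 hosts, 254 usable); 192.168.53.0/24 (171 hosts, 254 usable); 192.168.54.0/24 (163 hosts, 254 usable); 192.168.55.0/25 (87 hosts, 126 usable)


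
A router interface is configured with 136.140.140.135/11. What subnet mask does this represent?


/11 means 11 network bits, 21 host bits
Binary: 11111111111000000000000000000000
Mask: 255.224.0.0


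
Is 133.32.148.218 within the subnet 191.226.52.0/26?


Subnet network: 191.226.52.0
Test IP AND mask: 133.32.148.192
No, 133.32.148.218 is not in 191.226.52.0/26


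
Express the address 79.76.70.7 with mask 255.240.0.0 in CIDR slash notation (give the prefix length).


Binary: 11111111.11110000.00000000.00000000
Count leading 1s
Prefix: /12


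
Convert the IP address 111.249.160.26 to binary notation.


111 = 01101111
249 = 11111001
160 = 10100000
26 = 00011010
Binary: 01101111.11111001.10100000.00011010


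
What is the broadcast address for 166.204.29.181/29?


Network: 166.204.29.176/29
Host bits = 3
Set all host bits to 1:
Broadcast: 166.204.29.183


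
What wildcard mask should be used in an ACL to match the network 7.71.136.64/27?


Subnet mask: 255.255.255.224
Wildcard = 255.255.255.255 - subnet mask
255 - 255 = 0
255 - 255 = 0
255 - 255 = 0
255 - 224 = 31
Wildcard: 0.0.0.31


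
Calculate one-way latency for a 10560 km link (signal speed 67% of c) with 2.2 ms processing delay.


Speed = 0.67 * 3e5 km/s = 201000 km/s
Propagation delay = 10560 / 201000 = 0.0525 s = 52.5373 ms
Processing delay = 2.2 ms
Total one-way latency = 54.7373 ms


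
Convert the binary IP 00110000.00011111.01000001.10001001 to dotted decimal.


00110000 = 48
00011111 = 31
01000001 = 65
10001001 = 137
IP: 48.31.65.137


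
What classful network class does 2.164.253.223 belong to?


First octet: 2
Binary: 00000010
0xxxxxxx -> Class A (1-126)
Class A, default mask 255.0.0.0 (/8)


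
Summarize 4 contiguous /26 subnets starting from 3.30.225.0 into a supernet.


Original prefix: /26
Number of subnets: 4 = 2^2
New prefix = 26 - 2 = 24
Supernet: 3.30.225.0/24


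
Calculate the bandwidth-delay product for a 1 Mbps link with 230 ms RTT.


BDP = bandwidth * RTT
= 1 Mbps * 230 ms
= 1 * 1e6 * 230 / 1000 bits
= 230000 bits
= 28750 bytes
= 28.0762 KB
BDP = 230000 bits (28750 bytes)


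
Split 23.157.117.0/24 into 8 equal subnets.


New prefix = 24 + 3 = 27
Each subnet has 32 addresses
  23.157.117.0/27
  23.157.117.32/27
  23.157.117.64/27
  23.157.117.96/27
  23.157.117.128/27
  23.157.117.160/27
  23.157.117.192/27
  23.157.117.224/27
Subnets: 23.157.117.0/27, 23.157.117.32/27, 23.157.117.64/27, 23.157.117.96/27, 23.157.117.128/27, 23.157.117.160/27, 23.157.117.192/27, 23.157.117.224/27


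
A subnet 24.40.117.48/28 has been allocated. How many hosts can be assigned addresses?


Host bits = 32 - 28 = 4
Total addresses = 2^4 = 16
Usable = total - 2 (network and broadcast)
Usable hosts: 14


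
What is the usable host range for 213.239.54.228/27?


Network: 213.239.54.224
Broadcast: 213.239.54.255
First usable = network + 1
Last usable = broadcast - 1
Range: 213.239.54.225 to 213.239.54.254


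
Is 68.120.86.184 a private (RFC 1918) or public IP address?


RFC 1918 private ranges:
  10.0.0.0/8 (10.0.0.0 - 10.255.255.255)
  172.16.0.0/12 (172.16.0.0 - 172.31.255.255)
  192.168.0.0/16 (192.168.0.0 - 192.168.255.255)
Public (not in any RFC 1918 range)


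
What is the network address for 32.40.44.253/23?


IP:   00100000.00101000.00101100.11111101
Mask: 11111111.11111111.11111110.00000000
AND operation:
Net:  00100000.00101000.00101100.00000000
Network: 32.40.44.0/23


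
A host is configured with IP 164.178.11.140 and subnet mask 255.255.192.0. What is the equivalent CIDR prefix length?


Binary: 11111111.11111111.11000000.00000000
Count leading 1s
Prefix: /18


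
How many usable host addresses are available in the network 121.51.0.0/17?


Host bits = 32 - 17 = 15
Total addresses = 2^15 = 32768
Usable = total - 2 (network and broadcast)
Usable hosts: 32766


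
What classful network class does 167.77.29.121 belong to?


First octet: 167
Binary: 10100111
10xxxxxx -> Class B (128-191)
Class B, default mask 255.255.0.0 (/16)


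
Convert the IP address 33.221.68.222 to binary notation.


33 = 00100001
221 = 11011101
68 = 01000100
222 = 11011110
Binary: 00100001.11011101.01000100.11011110


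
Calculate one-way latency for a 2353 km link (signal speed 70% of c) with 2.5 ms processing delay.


Speed = 0.7 * 3e5 km/s = 210000 km/s
Propagation delay = 2353 / 210000 = 0.0112 s = 11.2048 ms
Processing delay = 2.5 ms
Total one-way latency = 13.7048 ms


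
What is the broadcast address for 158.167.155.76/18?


Network: 158.167.128.0/18
Host bits = 14
Set all host bits to 1:
Broadcast: 158.167.191.255


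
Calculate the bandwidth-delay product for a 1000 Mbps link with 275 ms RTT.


BDP = bandwidth * RTT
= 1000 Mbps * 275 ms
= 1000 * 1e6 * 275 / 1000 bits
= 275000000 bits
= 34375000 bytes
= 33569.3359 KB
BDP = 275000000 bits (34375000 bytes)


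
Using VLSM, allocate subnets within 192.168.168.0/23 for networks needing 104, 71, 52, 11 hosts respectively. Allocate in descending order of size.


104 hosts -> /25 (126 usable): 192.168.168.0/25
71 hosts -> /25 (126 usable): 192.168.168.128/25
52 hosts -> /26 (62 usable): 192.168.169.0/26
11 hosts -> /28 (14 usable): 192.168.169.64/28
Allocation: 192.168.168.0/25 (104 hosts, 126 usable); 192.168.168.128/25 (71 hosts, 126 usable); 192.168.169.0/26 (52 hosts, 62 usable); 192.168.169.64/28 (11 hosts, 14 usable)


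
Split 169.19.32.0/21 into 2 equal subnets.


New prefix = 21 + 1 = 22
Each subnet has 1024 addresses
  169.19.32.0/22
  169.19.36.0/22
Subnets: 169.19.32.0/22, 169.19.36.0/22


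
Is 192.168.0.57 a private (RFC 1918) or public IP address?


RFC 1918 private ranges:
  10.0.0.0/8 (10.0.0.0 - 10.255.255.255)
  172.16.0.0/12 (172.16.0.0 - 172.31.255.255)
  192.168.0.0/16 (192.168.0.0 - 192.168.255.255)
Private (in 192.168.0.0/16)


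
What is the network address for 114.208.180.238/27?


IP:   01110010.11010000.10110100.11101110
Mask: 11111111.11111111.11111111.11100000
AND operation:
Net:  01110010.11010000.10110100.11100000
Network: 114.208.180.224/27


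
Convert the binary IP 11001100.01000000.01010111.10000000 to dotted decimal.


11001100 = 204
01000000 = 64
01010111 = 87
10000000 = 128
IP: 204.64.87.128


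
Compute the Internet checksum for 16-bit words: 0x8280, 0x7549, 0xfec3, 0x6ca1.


Sum all words (with carry folding):
+ 0x8280 = 0x8280
+ 0x7549 = 0xf7c9
+ 0xfec3 = 0xf68d
+ 0x6ca1 = 0x632f
One's complement: ~0x632f
Checksum = 0x9cd0


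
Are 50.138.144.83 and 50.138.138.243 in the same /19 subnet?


Mask: 255.255.224.0
50.138.144.83 AND mask = 50.138.128.0
50.138.138.243 AND mask = 50.138.128.0
Yes, same subnet (50.138.128.0)


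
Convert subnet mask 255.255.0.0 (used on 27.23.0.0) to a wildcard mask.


Subnet mask: 255.255.0.0
Wildcard = 255.255.255.255 - subnet mask
255 - 255 = 0
255 - 255 = 0
255 - 0 = 255
255 - 0 = 255
Wildcard: 0.0.255.255


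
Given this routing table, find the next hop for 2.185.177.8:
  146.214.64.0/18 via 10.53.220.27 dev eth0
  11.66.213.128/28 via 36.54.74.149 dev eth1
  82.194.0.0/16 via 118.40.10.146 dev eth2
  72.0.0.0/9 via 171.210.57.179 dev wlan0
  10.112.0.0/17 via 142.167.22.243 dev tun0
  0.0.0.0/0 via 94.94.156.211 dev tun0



Longest prefix match for 2.185.177.8:
  /18 146.214.64.0: no
  /28 11.66.213.128: no
  /16 82.194.0.0: no
  /9 72.0.0.0: no
  /17 10.112.0.0: no
  /0 0.0.0.0: MATCH
Selected: next-hop 94.94.156.211 via tun0 (matched /0)


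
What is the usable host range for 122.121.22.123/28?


Network: 122.121.22.112
Broadcast: 122.121.22.127
First usable = network + 1
Last usable = broadcast - 1
Range: 122.121.22.113 to 122.121.22.126


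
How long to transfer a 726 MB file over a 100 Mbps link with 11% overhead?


Effective throughput = 100 * (1 - 11/100) = 89 Mbps
File size in Mb = 726 * 8 = 5808 Mb
Time = 5808 / 89
Time = 65.2584 seconds


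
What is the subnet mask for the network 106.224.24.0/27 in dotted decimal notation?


/27 means 27 network bits, 5 host bits
Binary: 11111111111111111111111111100000
Mask: 255.255.255.224


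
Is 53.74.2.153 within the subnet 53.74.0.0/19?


Subnet network: 53.74.0.0
Test IP AND mask: 53.74.0.0
Yes, 53.74.2.153 is in 53.74.0.0/19


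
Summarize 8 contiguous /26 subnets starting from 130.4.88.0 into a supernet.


Original prefix: /26
Number of subnets: 8 = 2^3
New prefix = 26 - 3 = 23
Supernet: 130.4.88.0/23


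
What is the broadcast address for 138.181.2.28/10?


Network: 138.128.0.0/10
Host bits = 22
Set all host bits to 1:
Broadcast: 138.191.255.255


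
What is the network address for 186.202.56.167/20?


IP:   10111010.11001010.00111000.10100111
Mask: 11111111.11111111.11110000.00000000
AND operation:
Net:  10111010.11001010.00110000.00000000
Network: 186.202.48.0/20


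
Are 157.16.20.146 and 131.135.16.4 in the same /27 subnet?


Mask: 255.255.255.224
157.16.20.146 AND mask = 157.16.20.128
131.135.16.4 AND mask = 131.135.16.0
No, different subnets (157.16.20.128 vs 131.135.16.0)


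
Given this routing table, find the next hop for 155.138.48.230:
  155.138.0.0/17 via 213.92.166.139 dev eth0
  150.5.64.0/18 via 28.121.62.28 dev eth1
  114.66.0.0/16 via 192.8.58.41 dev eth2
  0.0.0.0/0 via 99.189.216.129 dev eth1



Longest prefix match for 155.138.48.230:
  /17 155.138.0.0: MATCH
  /18 150.5.64.0: no
  /16 114.66.0.0: no
  /0 0.0.0.0: MATCH
Selected: next-hop 213.92.166.139 via eth0 (matched /17)


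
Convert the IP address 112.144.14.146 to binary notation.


112 = 01110000
144 = 10010000
14 = 00001110
146 = 10010010
Binary: 01110000.10010000.00001110.10010010


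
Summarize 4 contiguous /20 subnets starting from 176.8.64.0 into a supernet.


Original prefix: /20
Number of subnets: 4 = 2^2
New prefix = 20 - 2 = 18
Supernet: 176.8.64.0/18


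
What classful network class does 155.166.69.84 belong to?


First octet: 155
Binary: 10011011
10xxxxxx -> Class B (128-191)
Class B, default mask 255.255.0.0 (/16)


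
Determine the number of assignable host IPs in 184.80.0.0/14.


Host bits = 32 - 14 = 18
Total addresses = 2^18 = 262144
Usable = total - 2 (network and broadcast)
Usable hosts: 262142


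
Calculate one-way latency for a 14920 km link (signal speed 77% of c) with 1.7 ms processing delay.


Speed = 0.77 * 3e5 km/s = 231000 km/s
Propagation delay = 14920 / 231000 = 0.0646 s = 64.5887 ms
Processing delay = 1.7 ms
Total one-way latency = 66.2887 ms


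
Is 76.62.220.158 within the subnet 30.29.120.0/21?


Subnet network: 30.29.120.0
Test IP AND mask: 76.62.216.0
No, 76.62.220.158 is not in 30.29.120.0/21


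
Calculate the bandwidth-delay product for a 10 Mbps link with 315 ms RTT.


BDP = bandwidth * RTT
= 10 Mbps * 315 ms
= 10 * 1e6 * 315 / 1000 bits
= 3150000 bits
= 393750 bytes
= 384.5215 KB
BDP = 3150000 bits (393750 bytes)


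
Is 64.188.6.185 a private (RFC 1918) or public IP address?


RFC 1918 private ranges:
  10.0.0.0/8 (10.0.0.0 - 10.255.255.255)
  172.16.0.0/12 (172.16.0.0 - 172.31.255.255)
  192.168.0.0/16 (192.168.0.0 - 192.168.255.255)
Public (not in any RFC 1918 range)


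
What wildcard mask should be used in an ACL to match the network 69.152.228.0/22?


Subnet mask: 255.255.252.0
Wildcard = 255.255.255.255 - subnet mask
255 - 255 = 0
255 - 255 = 0
255 - 252 = 3
255 - 0 = 255
Wildcard: 0.0.3.255


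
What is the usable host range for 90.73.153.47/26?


Network: 90.73.153.0
Broadcast: 90.73.153.63
First usable = network + 1
Last usable = broadcast - 1
Range: 90.73.153.1 to 90.73.153.62


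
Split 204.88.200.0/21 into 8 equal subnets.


New prefix = 21 + 3 = 24
Each subnet has 256 addresses
  204.88.200.0/24
  204.88.201.0/24
  204.88.202.0/24
  204.88.203.0/24
  204.88.204.0/24
  204.88.205.0/24
  204.88.206.0/24
  204.88.207.0/24
Subnets: 204.88.200.0/24, 204.88.201.0/24, 204.88.202.0/24, 204.88.203.0/24, 204.88.204.0/24, 204.88.205.0/24, 204.88.206.0/24, 204.88.207.0/24


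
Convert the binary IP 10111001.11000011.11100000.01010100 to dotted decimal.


10111001 = 185
11000011 = 195
11100000 = 224
01010100 = 84
IP: 185.195.224.84


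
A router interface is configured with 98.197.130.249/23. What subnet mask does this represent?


/23 means 23 network bits, 9 host bits
Binary: 11111111111111111111111000000000
Mask: 255.255.254.0


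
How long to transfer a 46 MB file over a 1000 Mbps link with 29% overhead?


Effective throughput = 1000 * (1 - 29/100) = 710 Mbps
File size in Mb = 46 * 8 = 368 Mb
Time = 368 / 710
Time = 0.5183 seconds


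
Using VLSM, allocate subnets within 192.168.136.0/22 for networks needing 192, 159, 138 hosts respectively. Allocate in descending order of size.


192 hosts -> /24 (254 usable): 192.168.136.0/24
159 hosts -> /24 (254 usable): 192.168.137.0/24
138 hosts -> /24 (254 usable): 192.168.138.0/24
Allocation: 192.168.136.0/24 (192 hosts, 254 usable); 192.168.137.0/24 (159 hosts, 254 usable); 192.168.138.0/24 (138 hosts, 254 usable)


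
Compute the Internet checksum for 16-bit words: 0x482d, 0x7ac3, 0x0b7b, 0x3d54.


Sum all words (with carry folding):
+ 0x482d = 0x482d
+ 0x7ac3 = 0xc2f0
+ 0x0b7b = 0xce6b
+ 0x3d54 = 0x0bc0
One's complement: ~0x0bc0
Checksum = 0xf43f


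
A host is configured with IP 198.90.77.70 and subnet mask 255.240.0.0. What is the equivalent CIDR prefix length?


Binary: 11111111.11110000.00000000.00000000
Count leading 1s
Prefix: /12


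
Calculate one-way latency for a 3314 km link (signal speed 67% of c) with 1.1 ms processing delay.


Speed = 0.67 * 3e5 km/s = 201000 km/s
Propagation delay = 3314 / 201000 = 0.0165 s = 16.4876 ms
Processing delay = 1.1 ms
Total one-way latency = 17.5876 ms


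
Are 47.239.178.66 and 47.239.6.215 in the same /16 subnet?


Mask: 255.255.0.0
47.239.178.66 AND mask = 47.239.0.0
47.239.6.215 AND mask = 47.239.0.0
Yes, same subnet (47.239.0.0)


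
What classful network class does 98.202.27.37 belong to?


First octet: 98
Binary: 01100010
0xxxxxxx -> Class A (1-126)
Class A, default mask 255.0.0.0 (/8)


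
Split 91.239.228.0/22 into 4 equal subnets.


New prefix = 22 + 2 = 24
Each subnet has 256 addresses
  91.239.228.0/24
  91.239.229.0/24
  91.239.230.0/24
  91.239.231.0/24
Subnets: 91.239.228.0/24, 91.239.229.0/24, 91.239.230.0/24, 91.239.231.0/24


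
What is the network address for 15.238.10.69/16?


IP:   00001111.11101110.00001010.01000101
Mask: 11111111.11111111.00000000.00000000
AND operation:
Net:  00001111.11101110.00000000.00000000
Network: 15.238.0.0/16


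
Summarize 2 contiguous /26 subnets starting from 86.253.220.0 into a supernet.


Original prefix: /26
Number of subnets: 2 = 2^1
New prefix = 26 - 1 = 25
Supernet: 86.253.220.0/25


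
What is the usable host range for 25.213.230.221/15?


Network: 25.212.0.0
Broadcast: 25.213.255.255
First usable = network + 1
Last usable = broadcast - 1
Range: 25.212.0.1 to 25.213.255.254


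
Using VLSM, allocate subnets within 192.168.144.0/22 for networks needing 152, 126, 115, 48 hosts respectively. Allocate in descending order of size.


152 hosts -> /24 (254 usable): 192.168.144.0/24
126 hosts -> /25 (126 usable): 192.168.145.0/25
115 hosts -> /25 (126 usable): 192.168.145.128/25
48 hosts -> /26 (62 usable): 192.168.146.0/26
Allocation: 192.168.144.0/24 (152 hosts, 254 usable); 192.168.145.0/25 (126 hosts, 126 usable); 192.168.145.128/25 (115 hosts, 126 usable); 192.168.146.0/26 (48 hosts, 62 usable)


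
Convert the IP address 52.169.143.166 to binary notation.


52 = 00110100
169 = 10101001
143 = 10001111
166 = 10100110
Binary: 00110100.10101001.10001111.10100110


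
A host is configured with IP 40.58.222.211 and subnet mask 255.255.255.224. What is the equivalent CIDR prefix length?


Binary: 11111111.11111111.11111111.11100000
Count leading 1s
Prefix: /27


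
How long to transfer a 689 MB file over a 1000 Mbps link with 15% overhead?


Effective throughput = 1000 * (1 - 15/100) = 850 Mbps
File size in Mb = 689 * 8 = 5512 Mb
Time = 5512 / 850
Time = 6.4847 seconds


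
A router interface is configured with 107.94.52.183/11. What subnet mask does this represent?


/11 means 11 network bits, 21 host bits
Binary: 11111111111000000000000000000000
Mask: 255.224.0.0


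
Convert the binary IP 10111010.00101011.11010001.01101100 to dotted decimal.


10111010 = 186
00101011 = 43
11010001 = 209
01101100 = 108
IP: 186.43.209.108


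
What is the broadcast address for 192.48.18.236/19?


Network: 192.48.0.0/19
Host bits = 13
Set all host bits to 1:
Broadcast: 192.48.31.255


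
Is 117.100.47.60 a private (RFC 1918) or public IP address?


RFC 1918 private ranges:
  10.0.0.0/8 (10.0.0.0 - 10.255.255.255)
  172.16.0.0/12 (172.16.0.0 - 172.31.255.255)
  192.168.0.0/16 (192.168.0.0 - 192.168.255.255)
Public (not in any RFC 1918 range)


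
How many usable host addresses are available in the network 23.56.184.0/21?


Host bits = 32 - 21 = 11
Total addresses = 2^11 = 2048
Usable = total - 2 (network and broadcast)
Usable hosts: 2046


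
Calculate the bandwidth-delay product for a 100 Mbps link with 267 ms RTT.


BDP = bandwidth * RTT
= 100 Mbps * 267 ms
= 100 * 1e6 * 267 / 1000 bits
= 26700000 bits
= 3337500 bytes
= 3259.2773 KB
BDP = 26700000 bits (3337500 bytes)


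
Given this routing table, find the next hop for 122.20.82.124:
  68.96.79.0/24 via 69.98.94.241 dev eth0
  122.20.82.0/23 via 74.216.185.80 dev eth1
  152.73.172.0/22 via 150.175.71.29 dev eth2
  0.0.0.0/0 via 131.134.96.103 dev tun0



Longest prefix match for 122.20.82.124:
  /24 68.96.79.0: no
  /23 122.20.82.0: MATCH
  /22 152.73.172.0: no
  /0 0.0.0.0: MATCH
Selected: next-hop 74.216.185.80 via eth1 (matched /23)


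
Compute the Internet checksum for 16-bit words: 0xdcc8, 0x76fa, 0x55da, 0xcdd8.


Sum all words (with carry folding):
+ 0xdcc8 = 0xdcc8
+ 0x76fa = 0x53c3
+ 0x55da = 0xa99d
+ 0xcdd8 = 0x7776
One's complement: ~0x7776
Checksum = 0x8889


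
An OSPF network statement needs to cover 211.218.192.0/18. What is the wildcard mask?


Subnet mask: 255.255.192.0
Wildcard = 255.255.255.255 - subnet mask
255 - 255 = 0
255 - 255 = 0
255 - 192 = 63
255 - 0 = 255
Wildcard: 0.0.63.255


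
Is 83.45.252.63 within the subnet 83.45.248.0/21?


Subnet network: 83.45.248.0
Test IP AND mask: 83.45.248.0
Yes, 83.45.252.63 is in 83.45.248.0/21


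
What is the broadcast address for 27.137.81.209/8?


Network: 27.0.0.0/8
Host bits = 24
Set all host bits to 1:
Broadcast: 27.255.255.255


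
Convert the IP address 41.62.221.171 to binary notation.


41 = 00101001
62 = 00111110
221 = 11011101
171 = 10101011
Binary: 00101001.00111110.11011101.10101011


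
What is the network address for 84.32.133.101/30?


IP:   01010100.00100000.10000101.01100101
Mask: 11111111.11111111.11111111.11111100
AND operation:
Net:  01010100.00100000.10000101.01100100
Network: 84.32.133.100/30


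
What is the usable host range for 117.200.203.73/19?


Network: 117.200.192.0
Broadcast: 117.200.223.255
First usable = network + 1
Last usable = broadcast - 1
Range: 117.200.192.1 to 117.200.223.254


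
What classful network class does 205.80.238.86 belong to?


First octet: 205
Binary: 11001101
110xxxxx -> Class C (192-223)
Class C, default mask 255.255.255.0 (/24)


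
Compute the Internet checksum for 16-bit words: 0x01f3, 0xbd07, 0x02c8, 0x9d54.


Sum all words (with carry folding):
+ 0x01f3 = 0x01f3
+ 0xbd07 = 0xbefa
+ 0x02c8 = 0xc1c2
+ 0x9d54 = 0x5f17
One's complement: ~0x5f17
Checksum = 0xa0e8
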